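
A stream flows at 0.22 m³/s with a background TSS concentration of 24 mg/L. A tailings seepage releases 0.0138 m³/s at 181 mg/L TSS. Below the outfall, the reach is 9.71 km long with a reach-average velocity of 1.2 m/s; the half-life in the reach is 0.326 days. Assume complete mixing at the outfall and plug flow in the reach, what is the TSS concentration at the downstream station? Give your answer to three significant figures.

Mass balance: C = (0.2200·24.00 + 0.01380·181.0) / 0.2338 = 7.778/0.2338 = 33.27 mg/L.
Travel time t = 9.71·1000 / 1.2 = 8092 s = 2.248 h.
Half-life 0.326 d → k = ln 2 / 0.326 = 2.126 d⁻¹.
Applying C = C₀e^(−kt): 33.27 × 0.8194 = 27.26 mg/L.

27.3 mg/L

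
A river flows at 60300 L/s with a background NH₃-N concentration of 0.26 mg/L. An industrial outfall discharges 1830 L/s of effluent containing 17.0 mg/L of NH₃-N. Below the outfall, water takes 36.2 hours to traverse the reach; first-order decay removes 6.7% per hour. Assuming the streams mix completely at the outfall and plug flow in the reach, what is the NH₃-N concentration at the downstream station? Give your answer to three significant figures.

0.0612 mg/L

After mixing, C = (60300·0.2600 + 1830·17.00) / 62130 = 46790/62130 = 0.7531 mg/L.
6.7%/h lost → k = −ln(1 − 0.067) = 0.06935 h⁻¹.
Applying C = C₀e^(−kt): 0.7531 × 0.08123 = 0.06117 mg/L.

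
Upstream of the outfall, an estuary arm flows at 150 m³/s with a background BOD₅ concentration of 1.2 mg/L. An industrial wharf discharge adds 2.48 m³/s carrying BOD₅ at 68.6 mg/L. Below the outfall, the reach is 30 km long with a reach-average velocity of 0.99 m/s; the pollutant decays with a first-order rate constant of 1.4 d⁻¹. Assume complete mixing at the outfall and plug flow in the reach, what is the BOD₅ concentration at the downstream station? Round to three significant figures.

Mixed concentration C = ΣQC/ΣQ = (150.0·1.200 + 2.480·68.60) / 152.5 = 350.1/152.5 = 2.296 mg/L.
Travel time t = 30·1000 / 0.99 = 30300 s = 8.418 h.
Decay over the reach: 2.296·exp(−kt) = 2.296·0.6120 = 1.405 mg/L.

1.41 mg/L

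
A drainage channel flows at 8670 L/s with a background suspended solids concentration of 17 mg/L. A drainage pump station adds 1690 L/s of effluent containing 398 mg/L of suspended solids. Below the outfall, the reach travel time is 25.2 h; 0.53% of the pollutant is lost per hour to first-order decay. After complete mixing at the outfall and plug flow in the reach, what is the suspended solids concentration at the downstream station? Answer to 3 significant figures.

69.2 mg/L

Mixed concentration C = ΣQC/ΣQ = (8670·17.00 + 1690·398.0) / 10360 = 820000/10360 = 79.15 mg/L.
0.53%/h lost → k = −ln(1 − 0.0053) = 0.005314 h⁻¹.
Decay over the reach: 79.15·exp(−kt) = 79.15·0.8747 = 69.23 mg/L.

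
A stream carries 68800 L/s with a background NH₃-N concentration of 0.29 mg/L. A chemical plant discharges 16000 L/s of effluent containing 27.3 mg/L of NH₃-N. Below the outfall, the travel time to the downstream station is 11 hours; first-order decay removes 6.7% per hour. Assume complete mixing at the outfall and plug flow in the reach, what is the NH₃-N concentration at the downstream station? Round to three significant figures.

2.51 mg/L

After mixing, C = (68800·0.2900 + 16000·27.30) / 84800 = 456800/84800 = 5.386 mg/L.
6.7%/h lost → k = −ln(1 − 0.067) = 0.06935 h⁻¹.
Decay over the reach: 5.386·exp(−kt) = 5.386·0.4663 = 2.512 mg/L.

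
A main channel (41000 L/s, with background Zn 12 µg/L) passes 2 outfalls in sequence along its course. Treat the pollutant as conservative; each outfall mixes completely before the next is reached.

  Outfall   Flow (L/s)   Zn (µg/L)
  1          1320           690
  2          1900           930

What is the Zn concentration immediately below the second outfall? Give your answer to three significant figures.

71.7 µg/L

After outfall 1: Q = 41000 + 1320 = 42320 L/s; C = (41000·12.00 + 1320·690.0)/42320 = 33.15 µg/L.
After outfall 2: Q = 42320 + 1900 = 44220 L/s; C = (42320·33.15 + 1900·930.0)/44220 = 71.68 µg/L.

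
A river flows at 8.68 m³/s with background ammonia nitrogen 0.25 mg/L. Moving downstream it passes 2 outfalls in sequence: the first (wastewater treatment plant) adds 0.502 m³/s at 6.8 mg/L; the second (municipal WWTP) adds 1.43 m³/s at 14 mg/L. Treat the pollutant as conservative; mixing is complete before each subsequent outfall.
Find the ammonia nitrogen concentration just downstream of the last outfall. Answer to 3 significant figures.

2.41 mg/L

Outfall 1: combined Q = 9.182 m³/s; C = (8.680·0.2500 + 0.5020·6.800)/9.182 = 0.6081 mg/L.
Outfall 2: combined Q = 10.61 m³/s; C = (9.182·0.6081 + 1.430·14.00)/10.61 = 2.413 mg/L.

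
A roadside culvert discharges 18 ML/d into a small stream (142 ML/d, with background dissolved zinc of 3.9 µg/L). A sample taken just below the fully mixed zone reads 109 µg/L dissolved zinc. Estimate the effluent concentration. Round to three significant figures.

938 µg/L

Mass balance: 142.0·3.900 + 18.00·Cₑ = 160.0·109.0
→ Cₑ = (160.0·109.0 − 142.0·3.900) / 18.00 = 938.1 µg/L.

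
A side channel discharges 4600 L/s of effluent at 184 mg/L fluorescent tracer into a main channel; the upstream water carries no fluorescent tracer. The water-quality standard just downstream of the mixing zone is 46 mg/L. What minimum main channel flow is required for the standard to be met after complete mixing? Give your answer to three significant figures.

Set C_mix = 46: (Q·0 + 4600·184.0) / (Q + 4600) = 46
→ Q = 4600·(184.0 − 46)/(46 − 0) = 13800 L/s.

13800 L/s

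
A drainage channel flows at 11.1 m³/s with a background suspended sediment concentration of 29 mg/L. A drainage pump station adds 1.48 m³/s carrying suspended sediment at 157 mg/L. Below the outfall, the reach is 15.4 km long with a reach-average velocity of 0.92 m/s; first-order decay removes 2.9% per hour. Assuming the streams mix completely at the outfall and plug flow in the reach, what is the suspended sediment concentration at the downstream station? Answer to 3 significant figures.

38.4 mg/L

Conservation of mass: C = (11.10·29.00 + 1.480·157.0) / 12.58 = 554.3/12.58 = 44.06 mg/L.
Travel time t = 15.4·1000 / 0.92 = 16740 s = 4.650 h.
2.9%/h lost → k = −ln(1 − 0.029) = 0.02943 h⁻¹.
First-order decay: C = 44.06·exp(−k·t) = 44.06·0.8721 = 38.42 mg/L.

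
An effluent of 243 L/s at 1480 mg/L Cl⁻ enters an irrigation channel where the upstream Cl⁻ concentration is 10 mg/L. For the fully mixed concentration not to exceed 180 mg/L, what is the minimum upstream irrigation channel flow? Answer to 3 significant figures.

1860 L/s

Set C_mix = 180: (Q·10.00 + 243.0·1480) / (Q + 243.0) = 180
→ Q = 243.0·(1480 − 180)/(180 − 10.00) = 1858 L/s.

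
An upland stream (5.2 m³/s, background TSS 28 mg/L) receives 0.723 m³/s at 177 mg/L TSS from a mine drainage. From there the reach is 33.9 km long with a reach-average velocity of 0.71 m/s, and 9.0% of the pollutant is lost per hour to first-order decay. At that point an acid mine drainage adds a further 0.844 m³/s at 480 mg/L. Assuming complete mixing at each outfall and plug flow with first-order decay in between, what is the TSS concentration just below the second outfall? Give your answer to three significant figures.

Mixed concentration C = ΣQC/ΣQ = (5.200·28.00 + 0.7230·177.0) / 5.923 = 273.6/5.923 = 46.19 mg/L; combined flow 5.923 m³/s.
Travel time t = 33.9·1000 / 0.71 = 47750 s = 13.26 h.
9.0%/h lost → k = −ln(1 − 0.09) = 0.09431 h⁻¹.
Decay over the reach: 46.19·exp(−kt) = 46.19·0.2863 = 13.22 mg/L.
Second outfall: C = (5.923·13.22 + 0.8440·480.0)/6.767 = 71.44 mg/L.

71.4 mg/L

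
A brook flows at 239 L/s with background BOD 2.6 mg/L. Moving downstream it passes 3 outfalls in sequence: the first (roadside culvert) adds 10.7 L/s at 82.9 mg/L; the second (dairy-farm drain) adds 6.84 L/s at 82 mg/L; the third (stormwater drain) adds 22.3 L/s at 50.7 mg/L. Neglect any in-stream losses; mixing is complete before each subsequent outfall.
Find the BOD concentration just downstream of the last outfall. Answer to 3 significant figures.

11.5 mg/L

Below outfall 1: Q → 249.7 L/s, C = (239.0·2.600 + 10.70·82.90)/249.7 = 6.041 mg/L.
Below outfall 2: Q → 256.5 L/s, C = (249.7·6.041 + 6.840·82.00)/256.5 = 8.066 mg/L.
Below outfall 3: Q → 278.8 L/s, C = (256.5·8.066 + 22.30·50.70)/278.8 = 11.48 mg/L.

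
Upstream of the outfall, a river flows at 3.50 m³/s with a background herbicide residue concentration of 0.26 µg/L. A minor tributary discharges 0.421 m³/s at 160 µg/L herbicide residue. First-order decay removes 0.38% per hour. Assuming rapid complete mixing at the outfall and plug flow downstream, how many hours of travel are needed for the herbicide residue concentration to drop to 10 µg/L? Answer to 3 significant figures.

146 h

Flow-weighted average: C = (3.500·0.2600 + 0.4210·160.0) / 3.921 = 68.27/3.921 = 17.41 µg/L.
0.38%/h lost → k = −ln(1 − 0.0038) = 0.003807 h⁻¹.
17.41·exp(−k·t) = 10 → t = ln(17.41/10)/k = 524400 s = 145.7 h.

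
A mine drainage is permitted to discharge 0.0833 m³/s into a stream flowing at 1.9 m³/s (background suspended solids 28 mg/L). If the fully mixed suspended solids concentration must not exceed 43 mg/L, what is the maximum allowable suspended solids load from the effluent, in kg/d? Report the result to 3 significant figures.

2770 kg/d

Mass balance at the limit: 1.900·28.00 + 0.08330·Cₑ = 1.983·43 → Cₑ = 385.1 mg/L.
Load = 0.08330 m³/s × 385.1 g/m³ × 86 400 s/d = 2772 kg/d.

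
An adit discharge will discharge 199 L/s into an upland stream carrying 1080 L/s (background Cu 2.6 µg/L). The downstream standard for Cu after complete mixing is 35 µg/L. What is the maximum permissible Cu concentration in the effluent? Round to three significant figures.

At the limit, (Qr·Cr + Qe·Cₑ)/(Qr + Qe) = 35:
Cₑ = (1279·35 − 1080·2.600) / 199.0 = 210.8 µg/L.

211 µg/L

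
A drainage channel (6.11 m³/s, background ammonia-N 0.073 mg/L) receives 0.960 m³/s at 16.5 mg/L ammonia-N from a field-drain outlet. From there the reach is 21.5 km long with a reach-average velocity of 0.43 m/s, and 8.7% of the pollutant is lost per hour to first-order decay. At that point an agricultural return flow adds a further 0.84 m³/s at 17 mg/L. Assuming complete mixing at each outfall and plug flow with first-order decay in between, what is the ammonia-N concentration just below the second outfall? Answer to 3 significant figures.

Conservation of mass: C = (6.110·0.07300 + 0.9600·16.50) / 7.070 = 16.29/7.070 = 2.304 mg/L; combined flow 7.070 m³/s.
Travel time t = 21.5·1000 / 0.43 = 50000 s = 13.89 h.
8.7%/h lost → k = −ln(1 − 0.087) = 0.09102 h⁻¹.
After decay, C = 2.304 × e^(−kt) = 2.304 × 0.2825 = 0.6507 mg/L.
Second outfall: C = (7.070·0.6507 + 0.8400·17.00)/7.910 = 2.387 mg/L.

2.39 mg/L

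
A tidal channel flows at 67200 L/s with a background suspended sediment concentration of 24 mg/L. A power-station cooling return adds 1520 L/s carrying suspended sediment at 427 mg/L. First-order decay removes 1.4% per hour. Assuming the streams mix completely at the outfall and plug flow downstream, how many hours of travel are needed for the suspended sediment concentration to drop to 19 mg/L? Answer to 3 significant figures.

39.0 h

Flow-weighted average: C = (67200·24.00 + 1520·427.0) / 68720 = 2262000/68720 = 32.91 mg/L.
1.4%/h lost → k = −ln(1 − 0.014) = 0.01410 h⁻¹.
32.91·exp(−k·t) = 19 → t = ln(32.91/19)/k = 140300 s = 38.97 h.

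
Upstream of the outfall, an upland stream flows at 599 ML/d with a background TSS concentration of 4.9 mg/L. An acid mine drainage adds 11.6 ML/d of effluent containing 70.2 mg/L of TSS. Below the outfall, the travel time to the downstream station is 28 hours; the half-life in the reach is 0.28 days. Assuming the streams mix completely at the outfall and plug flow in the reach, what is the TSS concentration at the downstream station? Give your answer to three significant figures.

Mixed concentration C = ΣQC/ΣQ = (599.0·4.900 + 11.60·70.20) / 610.6 = 3749/610.6 = 6.141 mg/L.
Half-life 0.28 d → k = ln 2 / 0.28 = 2.476 d⁻¹.
After decay, C = 6.141 × e^(−kt) = 6.141 × 0.05568 = 0.3419 mg/L.

0.342 mg/L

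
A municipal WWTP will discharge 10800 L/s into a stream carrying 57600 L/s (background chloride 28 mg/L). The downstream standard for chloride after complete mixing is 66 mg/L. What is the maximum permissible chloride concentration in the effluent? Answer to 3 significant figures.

At the limit, (Qr·Cr + Qe·Cₑ)/(Qr + Qe) = 66:
Cₑ = (68400·66 − 57600·28.00) / 10800 = 268.7 mg/L.

269 mg/L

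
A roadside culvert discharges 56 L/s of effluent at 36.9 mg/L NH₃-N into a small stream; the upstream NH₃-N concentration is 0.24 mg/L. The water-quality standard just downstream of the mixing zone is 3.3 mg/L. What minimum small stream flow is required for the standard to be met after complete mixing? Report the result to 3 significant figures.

615 L/s

Set C_mix = 3.3: (Q·0.2400 + 56.00·36.90) / (Q + 56.00) = 3.3
→ Q = 56.00·(36.90 − 3.3)/(3.3 − 0.2400) = 614.9 L/s.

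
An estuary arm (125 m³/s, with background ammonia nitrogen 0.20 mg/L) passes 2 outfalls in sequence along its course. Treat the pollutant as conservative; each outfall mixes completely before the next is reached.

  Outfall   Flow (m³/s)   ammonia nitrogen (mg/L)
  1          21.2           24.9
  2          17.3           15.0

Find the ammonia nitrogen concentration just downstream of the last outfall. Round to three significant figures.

Below outfall 1: Q → 146.2 m³/s, C = (125.0·0.2000 + 21.20·24.90)/146.2 = 3.782 mg/L.
Below outfall 2: Q → 163.5 m³/s, C = (146.2·3.782 + 17.30·15.00)/163.5 = 4.969 mg/L.

4.97 mg/L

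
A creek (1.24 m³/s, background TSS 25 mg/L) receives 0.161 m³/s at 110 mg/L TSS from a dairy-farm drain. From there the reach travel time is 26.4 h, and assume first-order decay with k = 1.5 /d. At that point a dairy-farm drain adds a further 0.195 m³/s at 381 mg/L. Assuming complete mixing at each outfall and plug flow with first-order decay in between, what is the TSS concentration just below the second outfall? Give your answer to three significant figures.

52.4 mg/L

Conservation of mass: C = (1.240·25.00 + 0.1610·110.0) / 1.401 = 48.71/1.401 = 34.77 mg/L; combined flow 1.401 m³/s.
First-order decay: C = 34.77·exp(−k·t) = 34.77·0.1920 = 6.677 mg/L.
At the second outfall, C = (1.401·6.677 + 0.1950·381.0) / (1.401 + 0.1950) = 52.41 mg/L.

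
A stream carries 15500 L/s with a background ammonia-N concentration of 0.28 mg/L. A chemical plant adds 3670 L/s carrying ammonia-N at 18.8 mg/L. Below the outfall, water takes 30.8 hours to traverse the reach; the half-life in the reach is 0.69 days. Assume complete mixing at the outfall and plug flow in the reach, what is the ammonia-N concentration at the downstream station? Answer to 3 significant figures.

Mixed concentration C = ΣQC/ΣQ = (15500·0.2800 + 3670·18.80) / 19170 = 73340/19170 = 3.826 mg/L.
Half-life 0.69 d → k = ln 2 / 0.69 = 1.005 d⁻¹.
Decay over the reach: 3.826·exp(−kt) = 3.826·0.2755 = 1.054 mg/L.

1.05 mg/L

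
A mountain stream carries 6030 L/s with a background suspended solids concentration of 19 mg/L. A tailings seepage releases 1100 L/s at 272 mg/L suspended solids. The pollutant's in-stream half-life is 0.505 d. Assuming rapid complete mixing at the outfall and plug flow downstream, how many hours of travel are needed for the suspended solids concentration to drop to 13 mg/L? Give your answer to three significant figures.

26.2 h

Flow-weighted average: C = (6030·19.00 + 1100·272.0) / 7130 = 413800/7130 = 58.03 mg/L.
Half-life 0.505 d → k = ln 2 / 0.505 = 1.373 d⁻¹.
58.03·exp(−k·t) = 13 → t = ln(58.03/13)/k = 94170 s = 26.16 h.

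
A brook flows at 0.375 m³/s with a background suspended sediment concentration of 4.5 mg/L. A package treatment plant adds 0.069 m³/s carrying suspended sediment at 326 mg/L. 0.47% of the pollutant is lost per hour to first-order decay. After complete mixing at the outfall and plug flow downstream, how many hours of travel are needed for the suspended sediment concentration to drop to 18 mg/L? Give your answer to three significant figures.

Mass balance: C = (0.3750·4.500 + 0.06900·326.0) / 0.4440 = 24.18/0.4440 = 54.46 mg/L.
0.47%/h lost → k = −ln(1 − 0.0047) = 0.004711 h⁻¹.
54.46·exp(−k·t) = 18 → t = ln(54.46/18)/k = 846000 s = 235.0 h.

235 h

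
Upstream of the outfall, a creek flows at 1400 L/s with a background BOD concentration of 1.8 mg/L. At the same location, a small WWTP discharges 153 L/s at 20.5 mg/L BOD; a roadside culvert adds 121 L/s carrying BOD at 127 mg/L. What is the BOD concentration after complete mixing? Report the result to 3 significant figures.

Flow-weighted average: C = (1400·1.800 + 153.0·20.50 + 121.0·127.0) / 1674 = 21020/1674 = 12.56 mg/L.

12.6 mg/L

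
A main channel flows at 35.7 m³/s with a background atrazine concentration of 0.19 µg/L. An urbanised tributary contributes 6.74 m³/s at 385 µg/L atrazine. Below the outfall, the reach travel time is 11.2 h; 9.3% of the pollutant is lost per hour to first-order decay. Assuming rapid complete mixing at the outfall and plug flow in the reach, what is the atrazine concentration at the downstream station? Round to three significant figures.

Conservation of mass: C = (35.70·0.1900 + 6.740·385.0) / 42.44 = 2602/42.44 = 61.30 µg/L.
9.3%/h lost → k = −ln(1 − 0.093) = 0.09761 h⁻¹.
First-order decay: C = 61.30·exp(−k·t) = 61.30·0.3351 = 20.54 µg/L.

20.5 µg/L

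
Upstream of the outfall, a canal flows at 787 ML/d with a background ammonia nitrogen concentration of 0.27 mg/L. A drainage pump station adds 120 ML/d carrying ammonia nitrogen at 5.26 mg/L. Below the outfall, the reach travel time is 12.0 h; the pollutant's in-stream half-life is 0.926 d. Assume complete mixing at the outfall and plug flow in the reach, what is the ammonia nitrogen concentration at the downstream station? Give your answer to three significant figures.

0.640 mg/L

Conservation of mass: C = (787.0·0.2700 + 120.0·5.260) / 907.0 = 843.7/907.0 = 0.9302 mg/L.
Half-life 0.926 d → k = ln 2 / 0.926 = 0.7485 d⁻¹.
First-order decay: C = 0.9302·exp(−k·t) = 0.9302·0.6878 = 0.6398 mg/L.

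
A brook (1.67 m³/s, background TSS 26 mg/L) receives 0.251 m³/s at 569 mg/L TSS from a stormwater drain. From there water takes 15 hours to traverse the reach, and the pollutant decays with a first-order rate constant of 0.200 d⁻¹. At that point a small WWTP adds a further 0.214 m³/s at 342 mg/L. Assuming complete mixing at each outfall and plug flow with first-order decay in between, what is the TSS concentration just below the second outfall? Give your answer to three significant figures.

111 mg/L

After mixing, C = (1.670·26.00 + 0.2510·569.0) / 1.921 = 186.2/1.921 = 96.95 mg/L; combined flow 1.921 m³/s.
After decay, C = 96.95 × e^(−kt) = 96.95 × 0.8825 = 85.56 mg/L.
At the second outfall, C = (1.921·85.56 + 0.2140·342.0) / (1.921 + 0.2140) = 111.3 mg/L.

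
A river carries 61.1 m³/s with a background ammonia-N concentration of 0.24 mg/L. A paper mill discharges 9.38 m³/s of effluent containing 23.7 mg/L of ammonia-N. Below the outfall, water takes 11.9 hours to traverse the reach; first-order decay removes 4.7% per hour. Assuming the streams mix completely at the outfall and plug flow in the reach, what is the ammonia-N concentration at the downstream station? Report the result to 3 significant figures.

Conservation of mass: C = (61.10·0.2400 + 9.380·23.70) / 70.48 = 237.0/70.48 = 3.362 mg/L.
4.7%/h lost → k = −ln(1 − 0.047) = 0.04814 h⁻¹.
After decay, C = 3.362 × e^(−kt) = 3.362 × 0.5639 = 1.896 mg/L.

1.90 mg/L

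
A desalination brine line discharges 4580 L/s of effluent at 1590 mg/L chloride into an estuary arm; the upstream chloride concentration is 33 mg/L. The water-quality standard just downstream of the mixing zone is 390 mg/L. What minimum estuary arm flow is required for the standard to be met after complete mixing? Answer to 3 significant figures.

15400 L/s

Set C_mix = 390: (Q·33.00 + 4580·1590) / (Q + 4580) = 390
→ Q = 4580·(1590 − 390)/(390 − 33.00) = 15390 L/s.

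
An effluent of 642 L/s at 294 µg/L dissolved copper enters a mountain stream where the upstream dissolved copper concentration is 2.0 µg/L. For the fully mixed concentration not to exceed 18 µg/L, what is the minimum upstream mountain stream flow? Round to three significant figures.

Set C_mix = 18: (Q·2.000 + 642.0·294.0) / (Q + 642.0) = 18
→ Q = 642.0·(294.0 − 18)/(18 − 2.000) = 11070 L/s.

11100 L/s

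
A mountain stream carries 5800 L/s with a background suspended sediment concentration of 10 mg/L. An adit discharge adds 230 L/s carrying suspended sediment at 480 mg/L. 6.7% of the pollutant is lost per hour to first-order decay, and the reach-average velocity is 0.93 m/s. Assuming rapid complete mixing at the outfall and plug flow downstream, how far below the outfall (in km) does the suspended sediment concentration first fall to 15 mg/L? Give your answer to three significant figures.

30.0 km

Flow-weighted average: C = (5800·10.00 + 230.0·480.0) / 6030 = 168400/6030 = 27.93 mg/L.
6.7%/h lost → k = −ln(1 − 0.067) = 0.06935 h⁻¹.
Set 27.93·exp(−k·t) = 15 → t = ln(27.93/15)/k = 32260 s = 8.962 h.
Distance = v·t = 0.93·32260 = 30010 m = 30.01 km.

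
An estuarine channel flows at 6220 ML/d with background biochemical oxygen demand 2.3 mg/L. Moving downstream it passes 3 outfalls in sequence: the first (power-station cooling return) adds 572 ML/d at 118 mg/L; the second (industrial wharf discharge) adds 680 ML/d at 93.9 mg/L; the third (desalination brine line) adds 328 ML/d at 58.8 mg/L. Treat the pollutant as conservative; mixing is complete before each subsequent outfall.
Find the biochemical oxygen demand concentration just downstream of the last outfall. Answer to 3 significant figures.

After outfall 1: Q = 6220 + 572.0 = 6792 ML/d; C = (6220·2.300 + 572.0·118.0)/6792 = 12.04 mg/L.
After outfall 2: Q = 6792 + 680.0 = 7472 ML/d; C = (6792·12.04 + 680.0·93.90)/7472 = 19.49 mg/L.
After outfall 3: Q = 7472 + 328.0 = 7800 ML/d; C = (7472·19.49 + 328.0·58.80)/7800 = 21.15 mg/L.

21.1 mg/L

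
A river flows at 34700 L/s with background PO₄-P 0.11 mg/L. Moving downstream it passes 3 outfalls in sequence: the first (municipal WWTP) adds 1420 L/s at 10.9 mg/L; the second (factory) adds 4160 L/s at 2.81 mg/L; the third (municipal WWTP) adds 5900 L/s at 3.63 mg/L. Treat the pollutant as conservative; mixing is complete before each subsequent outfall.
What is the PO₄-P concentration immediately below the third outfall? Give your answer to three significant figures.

1.13 mg/L

After outfall 1: Q = 34700 + 1420 = 36120 L/s; C = (34700·0.1100 + 1420·10.90)/36120 = 0.5342 mg/L.
After outfall 2: Q = 36120 + 4160 = 40280 L/s; C = (36120·0.5342 + 4160·2.810)/40280 = 0.7692 mg/L.
After outfall 3: Q = 40280 + 5900 = 46180 L/s; C = (40280·0.7692 + 5900·3.630)/46180 = 1.135 mg/L.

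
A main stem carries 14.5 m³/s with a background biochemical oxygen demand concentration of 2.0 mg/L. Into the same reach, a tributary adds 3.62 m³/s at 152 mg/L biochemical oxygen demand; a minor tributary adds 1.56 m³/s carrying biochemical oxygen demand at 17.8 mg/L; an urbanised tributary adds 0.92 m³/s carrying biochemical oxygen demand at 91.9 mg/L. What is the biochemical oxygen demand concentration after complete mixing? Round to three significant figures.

Conservation of mass: C = (14.50·2.000 + 3.620·152.0 + 1.560·17.80 + 0.9200·91.90) / 20.60 = 691.6/20.60 = 33.57 mg/L.

33.6 mg/L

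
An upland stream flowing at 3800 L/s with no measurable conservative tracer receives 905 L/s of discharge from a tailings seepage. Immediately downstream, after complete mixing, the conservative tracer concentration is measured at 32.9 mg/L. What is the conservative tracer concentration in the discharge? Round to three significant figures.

Mass balance: 3800·0 + 905.0·Cₑ = 4705·32.90
→ Cₑ = (4705·32.90 − 3800·0) / 905.0 = 171.0 mg/L.

171 mg/L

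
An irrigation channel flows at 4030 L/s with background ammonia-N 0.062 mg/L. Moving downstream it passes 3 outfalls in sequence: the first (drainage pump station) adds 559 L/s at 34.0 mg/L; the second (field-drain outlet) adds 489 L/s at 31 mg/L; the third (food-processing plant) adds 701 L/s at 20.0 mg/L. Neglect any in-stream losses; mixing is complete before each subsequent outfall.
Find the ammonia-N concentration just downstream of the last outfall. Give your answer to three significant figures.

8.38 mg/L

Outfall 1: combined Q = 4589 L/s; C = (4030·0.06200 + 559.0·34.00)/4589 = 4.196 mg/L.
Outfall 2: combined Q = 5078 L/s; C = (4589·4.196 + 489.0·31.00)/5078 = 6.777 mg/L.
Outfall 3: combined Q = 5779 L/s; C = (5078·6.777 + 701.0·20.00)/5779 = 8.381 mg/L.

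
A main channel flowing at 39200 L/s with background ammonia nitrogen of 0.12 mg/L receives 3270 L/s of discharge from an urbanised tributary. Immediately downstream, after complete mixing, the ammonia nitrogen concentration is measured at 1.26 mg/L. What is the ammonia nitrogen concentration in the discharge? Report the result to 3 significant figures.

14.9 mg/L

Mass balance: 39200·0.1200 + 3270·Cₑ = 42470·1.260
→ Cₑ = (42470·1.260 − 39200·0.1200) / 3270 = 14.93 mg/L.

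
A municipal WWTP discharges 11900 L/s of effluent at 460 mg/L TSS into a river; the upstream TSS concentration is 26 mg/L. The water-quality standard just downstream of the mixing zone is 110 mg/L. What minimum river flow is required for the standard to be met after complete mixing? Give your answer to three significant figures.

Set C_mix = 110: (Q·26.00 + 11900·460.0) / (Q + 11900) = 110
→ Q = 11900·(460.0 − 110)/(110 − 26.00) = 49580 L/s.

49600 L/s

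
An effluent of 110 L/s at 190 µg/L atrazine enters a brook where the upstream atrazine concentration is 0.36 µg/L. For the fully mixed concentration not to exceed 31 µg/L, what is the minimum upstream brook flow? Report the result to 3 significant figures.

571 L/s

Set C_mix = 31: (Q·0.3600 + 110.0·190.0) / (Q + 110.0) = 31
→ Q = 110.0·(190.0 − 31)/(31 − 0.3600) = 570.8 L/s.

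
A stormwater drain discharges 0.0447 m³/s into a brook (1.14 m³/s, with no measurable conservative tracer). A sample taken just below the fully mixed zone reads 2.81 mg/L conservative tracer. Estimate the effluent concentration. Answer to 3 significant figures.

74.5 mg/L

Mass balance: 1.140·0 + 0.04470·Cₑ = 1.185·2.810
→ Cₑ = (1.185·2.810 − 1.140·0) / 0.04470 = 74.47 mg/L.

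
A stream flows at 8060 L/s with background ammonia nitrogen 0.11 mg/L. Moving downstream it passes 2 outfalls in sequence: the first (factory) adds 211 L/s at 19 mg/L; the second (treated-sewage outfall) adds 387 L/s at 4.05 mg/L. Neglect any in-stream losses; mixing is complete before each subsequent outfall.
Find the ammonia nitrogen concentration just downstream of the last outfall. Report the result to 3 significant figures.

0.746 mg/L

After outfall 1: Q = 8060 + 211.0 = 8271 L/s; C = (8060·0.1100 + 211.0·19.00)/8271 = 0.5919 mg/L.
After outfall 2: Q = 8271 + 387.0 = 8658 L/s; C = (8271·0.5919 + 387.0·4.050)/8658 = 0.7465 mg/L.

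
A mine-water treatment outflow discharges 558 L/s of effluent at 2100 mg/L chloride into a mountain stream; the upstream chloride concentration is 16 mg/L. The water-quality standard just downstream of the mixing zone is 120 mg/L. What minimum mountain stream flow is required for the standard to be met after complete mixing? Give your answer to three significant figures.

Set C_mix = 120: (Q·16.00 + 558.0·2100) / (Q + 558.0) = 120
→ Q = 558.0·(2100 − 120)/(120 − 16.00) = 10620 L/s.

10600 L/s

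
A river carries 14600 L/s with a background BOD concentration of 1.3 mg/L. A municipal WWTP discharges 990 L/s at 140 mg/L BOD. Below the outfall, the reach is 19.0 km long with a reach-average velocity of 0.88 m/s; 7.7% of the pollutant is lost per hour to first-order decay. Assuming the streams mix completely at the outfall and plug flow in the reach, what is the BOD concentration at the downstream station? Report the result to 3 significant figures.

Mass balance: C = (14600·1.300 + 990.0·140.0) / 15590 = 157600/15590 = 10.11 mg/L.
Travel time t = 19.0·1000 / 0.88 = 21590 s = 5.997 h.
7.7%/h lost → k = −ln(1 − 0.077) = 0.08013 h⁻¹.
Decay over the reach: 10.11·exp(−kt) = 10.11·0.6184 = 6.251 mg/L.

6.25 mg/L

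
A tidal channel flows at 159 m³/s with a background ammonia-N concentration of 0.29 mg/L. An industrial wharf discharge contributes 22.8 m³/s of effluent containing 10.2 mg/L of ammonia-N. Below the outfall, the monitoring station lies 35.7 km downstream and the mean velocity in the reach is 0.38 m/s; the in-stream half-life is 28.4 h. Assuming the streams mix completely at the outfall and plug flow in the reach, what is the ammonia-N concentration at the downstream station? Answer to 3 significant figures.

Flow-weighted average: C = (159.0·0.2900 + 22.80·10.20) / 181.8 = 278.7/181.8 = 1.533 mg/L.
Travel time t = 35.7·1000 / 0.38 = 93950 s = 26.10 h.
Half-life 28.4 h → k = ln 2 / 28.4 = 0.02441 h⁻¹ = 0.5858 d⁻¹.
Applying C = C₀e^(−kt): 1.533 × 0.5289 = 0.8107 mg/L.

0.811 mg/L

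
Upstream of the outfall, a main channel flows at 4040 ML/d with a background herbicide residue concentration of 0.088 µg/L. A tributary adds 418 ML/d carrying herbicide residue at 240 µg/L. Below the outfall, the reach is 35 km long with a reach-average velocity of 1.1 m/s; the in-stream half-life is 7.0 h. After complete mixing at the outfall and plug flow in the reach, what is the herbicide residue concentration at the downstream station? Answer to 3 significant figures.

9.41 µg/L

Mixed concentration C = ΣQC/ΣQ = (4040·0.08800 + 418.0·240.0) / 4458 = 100700/4458 = 22.58 µg/L.
Travel time t = 35·1000 / 1.1 = 31820 s = 8.838 h.
Half-life 7.0 h → k = ln 2 / 7.0 = 0.09902 h⁻¹ = 2.377 d⁻¹.
After decay, C = 22.58 × e^(−kt) = 22.58 × 0.4168 = 9.412 µg/L.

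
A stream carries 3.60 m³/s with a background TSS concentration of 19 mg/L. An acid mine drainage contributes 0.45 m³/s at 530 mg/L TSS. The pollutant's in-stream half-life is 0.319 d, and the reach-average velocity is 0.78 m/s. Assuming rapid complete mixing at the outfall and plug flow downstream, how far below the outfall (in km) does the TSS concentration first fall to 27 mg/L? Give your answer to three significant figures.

32.0 km

Conservation of mass: C = (3.600·19.00 + 0.4500·530.0) / 4.050 = 306.9/4.050 = 75.78 mg/L.
Half-life 0.319 d → k = ln 2 / 0.319 = 2.173 d⁻¹.
Set 75.78·exp(−k·t) = 27 → t = ln(75.78/27)/k = 41030 s = 11.40 h.
Distance = v·t = 0.78·41030 = 32010 m = 32.01 km.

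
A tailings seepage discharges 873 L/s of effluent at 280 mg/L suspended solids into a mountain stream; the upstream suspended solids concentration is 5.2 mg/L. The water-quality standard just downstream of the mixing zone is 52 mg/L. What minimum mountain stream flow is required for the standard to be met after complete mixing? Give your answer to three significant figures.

4250 L/s

Set C_mix = 52: (Q·5.200 + 873.0·280.0) / (Q + 873.0) = 52
→ Q = 873.0·(280.0 − 52)/(52 − 5.200) = 4253 L/s.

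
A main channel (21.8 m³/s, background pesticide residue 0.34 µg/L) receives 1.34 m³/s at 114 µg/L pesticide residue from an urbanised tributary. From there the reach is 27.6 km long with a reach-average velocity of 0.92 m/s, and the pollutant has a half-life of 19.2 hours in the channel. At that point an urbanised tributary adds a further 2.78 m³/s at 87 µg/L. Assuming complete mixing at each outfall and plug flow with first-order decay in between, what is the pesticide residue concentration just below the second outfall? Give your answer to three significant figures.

Flow-weighted average: C = (21.80·0.3400 + 1.340·114.0) / 23.14 = 160.2/23.14 = 6.922 µg/L; combined flow 23.14 m³/s.
Travel time t = 27.6·1000 / 0.92 = 30000 s = 8.333 h.
Half-life 19.2 h → k = ln 2 / 19.2 = 0.03610 h⁻¹ = 0.8664 d⁻¹.
Decay over the reach: 6.922·exp(−kt) = 6.922·0.7402 = 5.124 µg/L.
Second outfall: C = (23.14·5.124 + 2.780·87.00)/25.92 = 13.91 µg/L.

13.9 µg/L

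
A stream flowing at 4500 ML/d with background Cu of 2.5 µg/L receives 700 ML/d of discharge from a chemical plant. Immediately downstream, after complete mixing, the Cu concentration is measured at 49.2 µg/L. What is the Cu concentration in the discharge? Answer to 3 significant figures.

349 µg/L

Mass balance: 4500·2.500 + 700.0·Cₑ = 5200·49.20
→ Cₑ = (5200·49.20 − 4500·2.500) / 700.0 = 349.4 µg/L.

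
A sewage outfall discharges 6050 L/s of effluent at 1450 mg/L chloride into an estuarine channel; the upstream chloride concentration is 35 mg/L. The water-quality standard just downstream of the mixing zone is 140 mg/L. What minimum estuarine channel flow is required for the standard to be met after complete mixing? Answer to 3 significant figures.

75500 L/s

Set C_mix = 140: (Q·35.00 + 6050·1450) / (Q + 6050) = 140
→ Q = 6050·(1450 − 140)/(140 − 35.00) = 75480 L/s.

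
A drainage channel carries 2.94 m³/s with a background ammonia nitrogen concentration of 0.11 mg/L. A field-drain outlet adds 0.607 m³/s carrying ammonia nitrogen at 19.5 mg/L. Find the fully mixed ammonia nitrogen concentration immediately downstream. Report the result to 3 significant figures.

Mixed concentration C = ΣQC/ΣQ = (2.940·0.1100 + 0.6070·19.50) / 3.547 = 12.16/3.547 = 3.428 mg/L.

3.43 mg/L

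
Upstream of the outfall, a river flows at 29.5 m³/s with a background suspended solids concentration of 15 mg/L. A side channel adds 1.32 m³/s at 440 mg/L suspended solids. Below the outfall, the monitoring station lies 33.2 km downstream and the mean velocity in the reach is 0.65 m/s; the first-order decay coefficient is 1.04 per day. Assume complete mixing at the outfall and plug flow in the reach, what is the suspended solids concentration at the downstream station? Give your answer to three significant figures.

18.0 mg/L

After mixing, C = (29.50·15.00 + 1.320·440.0) / 30.82 = 1023/30.82 = 33.20 mg/L.
Travel time t = 33.2·1000 / 0.65 = 51080 s = 14.19 h.
Decay over the reach: 33.20·exp(−kt) = 33.20·0.5407 = 17.95 mg/L.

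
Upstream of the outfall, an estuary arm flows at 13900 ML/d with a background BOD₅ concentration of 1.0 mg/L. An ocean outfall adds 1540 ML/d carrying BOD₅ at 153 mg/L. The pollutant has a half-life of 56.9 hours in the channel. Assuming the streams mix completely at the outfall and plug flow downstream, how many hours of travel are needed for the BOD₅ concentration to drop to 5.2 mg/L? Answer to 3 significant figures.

93.1 h

Flow-weighted average: C = (13900·1.000 + 1540·153.0) / 15440 = 249500/15440 = 16.16 mg/L.
Half-life 56.9 h → k = ln 2 / 56.9 = 0.01218 h⁻¹ = 0.2924 d⁻¹.
16.16·exp(−k·t) = 5.2 → t = ln(16.16/5.2)/k = 335100 s = 93.08 h.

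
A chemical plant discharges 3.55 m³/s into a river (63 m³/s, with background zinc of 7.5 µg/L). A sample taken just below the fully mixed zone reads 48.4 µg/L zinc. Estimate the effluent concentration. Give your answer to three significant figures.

774 µg/L

Mass balance: 63.00·7.500 + 3.550·Cₑ = 66.55·48.40
→ Cₑ = (66.55·48.40 − 63.00·7.500) / 3.550 = 774.2 µg/L.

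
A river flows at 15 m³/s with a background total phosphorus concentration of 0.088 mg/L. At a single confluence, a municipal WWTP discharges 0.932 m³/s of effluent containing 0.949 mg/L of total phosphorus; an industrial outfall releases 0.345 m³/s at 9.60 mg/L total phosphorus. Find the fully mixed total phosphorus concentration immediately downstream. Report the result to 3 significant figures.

Mass balance: C = (15.00·0.08800 + 0.9320·0.9490 + 0.3450·9.600) / 16.28 = 5.516/16.28 = 0.3389 mg/L.

0.339 mg/L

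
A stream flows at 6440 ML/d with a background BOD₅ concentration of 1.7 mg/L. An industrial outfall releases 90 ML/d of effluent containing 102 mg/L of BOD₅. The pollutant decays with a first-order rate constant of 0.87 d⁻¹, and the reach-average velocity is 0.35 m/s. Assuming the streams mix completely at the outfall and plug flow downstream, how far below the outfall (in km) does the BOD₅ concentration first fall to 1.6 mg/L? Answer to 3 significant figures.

After mixing, C = (6440·1.700 + 90.00·102.0) / 6530 = 20130/6530 = 3.082 mg/L.
Set 3.082·exp(−k·t) = 1.6 → t = ln(3.082/1.6)/k = 65120 s = 18.09 h.
Distance = v·t = 0.35·65120 = 22790 m = 22.79 km.

22.8 km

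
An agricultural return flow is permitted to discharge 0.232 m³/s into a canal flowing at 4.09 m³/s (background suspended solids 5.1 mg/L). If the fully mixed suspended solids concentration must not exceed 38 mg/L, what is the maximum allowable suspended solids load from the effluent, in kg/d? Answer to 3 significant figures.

12400 kg/d

Mass balance at the limit: 4.090·5.100 + 0.2320·Cₑ = 4.322·38 → Cₑ = 618.0 mg/L.
Load = 0.2320 m³/s × 618.0 g/m³ × 86 400 s/d = 12390 kg/d.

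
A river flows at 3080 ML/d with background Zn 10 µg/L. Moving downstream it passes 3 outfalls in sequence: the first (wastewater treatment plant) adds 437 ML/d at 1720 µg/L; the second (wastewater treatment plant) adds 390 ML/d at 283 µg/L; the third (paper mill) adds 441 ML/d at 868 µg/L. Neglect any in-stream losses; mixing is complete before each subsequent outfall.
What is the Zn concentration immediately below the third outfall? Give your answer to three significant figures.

293 µg/L

After outfall 1: Q = 3080 + 437.0 = 3517 ML/d; C = (3080·10.00 + 437.0·1720)/3517 = 222.5 µg/L.
After outfall 2: Q = 3517 + 390.0 = 3907 ML/d; C = (3517·222.5 + 390.0·283.0)/3907 = 228.5 µg/L.
After outfall 3: Q = 3907 + 441.0 = 4348 ML/d; C = (3907·228.5 + 441.0·868.0)/4348 = 293.4 µg/L.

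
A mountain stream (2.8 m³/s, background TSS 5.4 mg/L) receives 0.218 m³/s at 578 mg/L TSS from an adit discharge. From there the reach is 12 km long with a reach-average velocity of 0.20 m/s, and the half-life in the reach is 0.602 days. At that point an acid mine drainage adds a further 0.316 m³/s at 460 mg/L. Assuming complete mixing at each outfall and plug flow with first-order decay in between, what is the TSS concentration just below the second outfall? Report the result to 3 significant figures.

Flow-weighted average: C = (2.800·5.400 + 0.2180·578.0) / 3.018 = 141.1/3.018 = 46.76 mg/L; combined flow 3.018 m³/s.
Travel time t = 12·1000 / 0.20 = 60000 s = 16.67 h.
Half-life 0.602 d → k = ln 2 / 0.602 = 1.151 d⁻¹.
Applying C = C₀e^(−kt): 46.76 × 0.4495 = 21.02 mg/L.
At the second outfall, C = (3.018·21.02 + 0.3160·460.0) / (3.018 + 0.3160) = 62.63 mg/L.

62.6 mg/L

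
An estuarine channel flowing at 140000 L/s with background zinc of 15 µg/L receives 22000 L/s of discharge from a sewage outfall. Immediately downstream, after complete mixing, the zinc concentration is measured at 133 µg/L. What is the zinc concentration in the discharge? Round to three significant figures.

884 µg/L

Mass balance: 140000·15.00 + 22000·Cₑ = 162000·133.0
→ Cₑ = (162000·133.0 − 140000·15.00) / 22000 = 883.9 µg/L.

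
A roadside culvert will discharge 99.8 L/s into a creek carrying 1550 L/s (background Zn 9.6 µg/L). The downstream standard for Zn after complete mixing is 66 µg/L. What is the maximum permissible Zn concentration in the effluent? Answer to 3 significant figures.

942 µg/L

At the limit, (Qr·Cr + Qe·Cₑ)/(Qr + Qe) = 66:
Cₑ = (1650·66 − 1550·9.600) / 99.80 = 942.0 µg/L.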